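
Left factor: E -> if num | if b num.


Common prefix: 'if'
Factored: E -> if E', E' -> num | b num


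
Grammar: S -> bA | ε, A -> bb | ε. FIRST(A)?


Per alternative of A: FIRST(bb) = {b}; FIRST(ε) = {ε}
FIRST(A) = {b, ε}


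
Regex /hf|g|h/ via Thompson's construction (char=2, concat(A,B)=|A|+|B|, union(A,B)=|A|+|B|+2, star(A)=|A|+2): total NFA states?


Syntax tree has 4 char leaf(s), 2 union(s), 0 star(s)
chars contribute 4×2 = 8; each union adds +2; each star adds +2
Total: 8 + 4 + 0 = 12 states


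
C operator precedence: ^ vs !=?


'!=' is equality (level 6); '^' is bitwise XOR (level 4)
Higher level binds tighter
'!=' has higher precedence than '^'


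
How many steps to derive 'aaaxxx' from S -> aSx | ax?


Derivation: S => aSx => aaSxx => aaaxxx
Steps: 3


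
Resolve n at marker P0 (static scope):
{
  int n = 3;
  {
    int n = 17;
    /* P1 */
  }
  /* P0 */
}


n declared in the same block as P0
n = 3


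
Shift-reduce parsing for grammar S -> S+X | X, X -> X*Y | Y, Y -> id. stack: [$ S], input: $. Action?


start symbol S on stack, input exhausted
Action: accept


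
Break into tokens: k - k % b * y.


Scan left to right, longest-match per lexeme
Tokens: ID(k), OP(-), ID(k), OP(%), ID(b), OP(*), ID(y)


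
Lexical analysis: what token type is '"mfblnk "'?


Pattern: double-quoted sequence
Type: STRING_LITERAL


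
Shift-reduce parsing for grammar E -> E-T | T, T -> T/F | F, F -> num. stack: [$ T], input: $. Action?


lookahead ∉ {/} so T won't extend; reduce E -> T
Action: reduce (E -> T)


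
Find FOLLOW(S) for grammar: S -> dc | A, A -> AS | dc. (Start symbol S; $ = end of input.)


$ ∈ FOLLOW(S). For each A -> αBβ: add FIRST(β)\{ε} to FOLLOW(B); if β nullable, add FOLLOW(A).
FOLLOW(S) = {$, d}


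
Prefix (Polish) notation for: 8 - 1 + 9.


left-to-right (same/higher precedence on left): tree is (+ (- 8 1) 9)
Prefix: + - 8 1 9


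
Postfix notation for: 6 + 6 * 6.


* has higher precedence, evaluate 6*6 first
Postfix: 6 6 6 * +


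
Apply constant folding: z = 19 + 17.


19 + 17 = 36 at compile time
Optimized: z = 36


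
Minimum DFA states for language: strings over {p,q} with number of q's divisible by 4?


Track (count of q) mod 4: states 0..3, accept at 0
Minimal DFA: 4 states


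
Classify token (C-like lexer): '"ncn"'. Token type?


Pattern: double-quoted sequence
Type: STRING_LITERAL


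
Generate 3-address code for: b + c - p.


Break into single-operator statements:
t1 = b + c
t2 = t1 - p


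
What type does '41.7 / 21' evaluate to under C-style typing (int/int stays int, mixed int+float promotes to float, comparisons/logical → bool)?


Operand types: float / int
Rule: mixed int/float promotes to float; int/int stays int
Result type: float


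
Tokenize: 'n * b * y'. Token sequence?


Scan left to right, longest-match per lexeme
Tokens: ID(n), OP(*), ID(b), OP(*), ID(y)


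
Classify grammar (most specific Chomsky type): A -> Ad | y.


Left-linear: every RHS is a terminal or one nonterminal followed by a terminal
Classification: Type 3 (Regular)


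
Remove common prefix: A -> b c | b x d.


Common prefix: 'b'
Factored: A -> b A', A' -> c | x d


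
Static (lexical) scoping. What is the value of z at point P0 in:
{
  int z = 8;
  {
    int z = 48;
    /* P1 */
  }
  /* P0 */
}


z declared in the same block as P0
z = 8


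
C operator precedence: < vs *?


'*' is multiplicative (level 10); '<' is relational (level 7)
Higher level binds tighter
'*' has higher precedence than '<'


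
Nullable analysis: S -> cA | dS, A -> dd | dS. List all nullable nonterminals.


A nonterminal is nullable iff some alternative derives ε (directly, or every symbol in it is nullable)
Nullable: {}


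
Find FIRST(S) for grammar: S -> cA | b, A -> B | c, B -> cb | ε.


Per alternative of S: FIRST(cA) = {c}; FIRST(b) = {b}
FIRST(S) = {b, c}


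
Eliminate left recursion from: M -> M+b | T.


Left-recursive alternatives: M+b; non-recursive: T
Introduce M': M -> TM', M' -> +bM' | ε


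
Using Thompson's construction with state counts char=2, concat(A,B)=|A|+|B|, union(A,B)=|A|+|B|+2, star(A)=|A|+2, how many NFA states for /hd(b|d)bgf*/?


Syntax tree has 7 char leaf(s), 1 union(s), 1 star(s)
chars contribute 7×2 = 14; each union adds +2; each star adds +2
Total: 14 + 2 + 2 = 18 states


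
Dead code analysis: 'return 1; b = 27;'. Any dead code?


statement follows a return and is unreachable
Dead: 'b = 27'


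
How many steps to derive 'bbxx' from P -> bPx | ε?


Derivation: P => bPx => bbPxx => bbxx
Steps: 3


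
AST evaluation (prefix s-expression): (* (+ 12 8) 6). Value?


Evaluate inner: (+ 12 8) = 20
Evaluate root: (* 20 6) = 120
Result: 120


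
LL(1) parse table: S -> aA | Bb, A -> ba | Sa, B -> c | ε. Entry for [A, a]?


For [A, a]: 'a' ∈ FIRST(Sa)
Entry: A -> Sa


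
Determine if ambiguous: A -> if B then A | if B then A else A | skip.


dangling else: 'if B then if B then skip else skip' parses two ways
Ambiguous


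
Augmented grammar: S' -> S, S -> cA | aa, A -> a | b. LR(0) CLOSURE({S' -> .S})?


Start: S' -> .S
For each item with dot before a nonterminal B, add B -> .γ for every B-production
Closure: [S' -> .S, S -> .cA, S -> .aa]


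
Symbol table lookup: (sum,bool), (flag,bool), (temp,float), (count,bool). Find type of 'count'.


Lookup 'count' → type bool


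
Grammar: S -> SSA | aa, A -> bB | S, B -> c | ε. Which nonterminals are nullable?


A nonterminal is nullable iff some alternative derives ε (directly, or every symbol in it is nullable)
Nullable: {B}


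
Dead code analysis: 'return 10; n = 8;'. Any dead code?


statement follows a return and is unreachable
Dead: 'n = 8'


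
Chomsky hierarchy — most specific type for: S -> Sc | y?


Left-linear: every RHS is a terminal or one nonterminal followed by a terminal
Classification: Type 3 (Regular)


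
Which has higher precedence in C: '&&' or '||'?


'&&' is logical AND (level 2); '||' is logical OR (level 1)
Higher level binds tighter
'&&' has higher precedence than '||'


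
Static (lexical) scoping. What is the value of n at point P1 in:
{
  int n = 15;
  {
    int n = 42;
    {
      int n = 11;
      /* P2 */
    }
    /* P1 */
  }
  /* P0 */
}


n declared in the same block as P1
n = 42


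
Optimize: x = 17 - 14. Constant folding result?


17 - 14 = 3 at compile time
Optimized: x = 3


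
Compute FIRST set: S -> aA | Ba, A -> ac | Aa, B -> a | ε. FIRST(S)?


Per alternative of S: FIRST(aA) = {a}; FIRST(Ba) = {a}
FIRST(S) = {a}


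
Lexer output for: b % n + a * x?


Scan left to right, longest-match per lexeme
Tokens: ID(b), OP(%), ID(n), OP(+), ID(a), OP(*), ID(x)


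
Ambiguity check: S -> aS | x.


right-linear, alternatives start with distinct terminals 'a' vs 'x': unique leftmost derivation
Unambiguous


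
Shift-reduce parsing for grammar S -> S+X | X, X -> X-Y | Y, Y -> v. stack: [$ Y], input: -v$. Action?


'Y' (not preceded by X-) is the handle for X -> Y
Action: reduce (X -> Y)


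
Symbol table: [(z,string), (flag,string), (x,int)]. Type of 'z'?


Lookup 'z' → type string


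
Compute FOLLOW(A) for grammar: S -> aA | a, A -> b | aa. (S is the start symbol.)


$ ∈ FOLLOW(S). For each A -> αBβ: add FIRST(β)\{ε} to FOLLOW(B); if β nullable, add FOLLOW(A).
FOLLOW(A) = {$}


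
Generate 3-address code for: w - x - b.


Break into single-operator statements:
t1 = w - x
t2 = t1 - b


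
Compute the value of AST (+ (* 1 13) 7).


Evaluate inner: (* 1 13) = 13
Evaluate root: (+ 13 7) = 20
Result: 20


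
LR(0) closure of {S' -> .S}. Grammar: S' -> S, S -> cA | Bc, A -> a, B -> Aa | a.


Start: S' -> .S
For each item with dot before a nonterminal B, add B -> .γ for every B-production
Closure: [S' -> .S, S -> .cA, S -> .Bc, B -> .Aa, B -> .a, A -> .a]


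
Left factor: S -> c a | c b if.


Common prefix: 'c'
Factored: S -> c S', S' -> a | b if


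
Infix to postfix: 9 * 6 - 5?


Left to right (same or higher precedence on left)
Postfix: 9 6 * 5 -


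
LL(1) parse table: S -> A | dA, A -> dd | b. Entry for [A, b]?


For [A, b]: 'b' ∈ FIRST(b)
Entry: A -> b


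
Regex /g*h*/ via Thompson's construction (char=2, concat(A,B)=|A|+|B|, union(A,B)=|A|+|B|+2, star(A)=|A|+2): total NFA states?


Syntax tree has 2 char leaf(s), 0 union(s), 2 star(s)
chars contribute 2×2 = 4; each union adds +2; each star adds +2
Total: 4 + 0 + 4 = 8 states


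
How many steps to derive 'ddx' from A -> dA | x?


Derivation: A => dA => ddA => ddx
Steps: 3


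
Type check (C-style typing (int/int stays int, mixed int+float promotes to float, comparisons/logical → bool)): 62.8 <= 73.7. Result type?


Operand types: float <= float
Rule: comparison yields bool
Result type: bool


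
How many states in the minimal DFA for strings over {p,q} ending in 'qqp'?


Track the longest suffix of input matching a prefix of 'qqp': 4 classes (prefixes of length 0..3)
Minimal DFA: 4 states


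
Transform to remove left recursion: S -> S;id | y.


Left-recursive alternatives: S;id; non-recursive: y
Introduce S': S -> yS', S' -> ;idS' | ε


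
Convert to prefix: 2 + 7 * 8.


'*' binds tighter: tree is (+ 2 (* 7 8))
Prefix: + 2 * 7 8


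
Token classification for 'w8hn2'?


Pattern: letter/underscore followed by alphanumerics, not a keyword
Type: IDENTIFIER


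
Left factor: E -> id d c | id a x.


Common prefix: 'id'
Factored: E -> id E', E' -> d c | a x


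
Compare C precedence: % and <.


'%' is multiplicative (level 10); '<' is relational (level 7)
Higher level binds tighter
'%' has higher precedence than '<'


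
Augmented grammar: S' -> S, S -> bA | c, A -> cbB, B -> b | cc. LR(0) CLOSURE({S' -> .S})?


Start: S' -> .S
For each item with dot before a nonterminal B, add B -> .γ for every B-production
Closure: [S' -> .S, S -> .bA, S -> .c]


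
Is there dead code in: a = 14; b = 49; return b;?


a is assigned but never read
Dead: 'a = 14'


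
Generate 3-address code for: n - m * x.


Break into single-operator statements:
t1 = m * x
t2 = n - t1


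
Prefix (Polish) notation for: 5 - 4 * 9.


'*' binds tighter: tree is (- 5 (* 4 9))
Prefix: - 5 * 4 9


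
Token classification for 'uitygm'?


Pattern: letter/underscore followed by alphanumerics, not a keyword
Type: IDENTIFIER


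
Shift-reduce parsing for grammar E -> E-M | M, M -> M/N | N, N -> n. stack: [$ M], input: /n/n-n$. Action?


shift '/' to continue M -> M/N
Action: shift


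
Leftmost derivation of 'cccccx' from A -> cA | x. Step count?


Derivation: A => cA => ccA => cccA => ccccA => cccccA => cccccx
Steps: 6


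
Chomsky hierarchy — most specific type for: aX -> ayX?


LHS has context (more than one symbol) and |LHS| ≤ |RHS|
Classification: Type 1 (Context-Sensitive)


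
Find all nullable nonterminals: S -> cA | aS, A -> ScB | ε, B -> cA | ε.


A nonterminal is nullable iff some alternative derives ε (directly, or every symbol in it is nullable)
Nullable: {A, B}


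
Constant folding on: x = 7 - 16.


7 - 16 = -9 at compile time
Optimized: x = -9


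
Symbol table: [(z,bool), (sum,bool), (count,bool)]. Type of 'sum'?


Lookup 'sum' → type bool


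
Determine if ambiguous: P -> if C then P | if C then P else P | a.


dangling else: 'if C then if C then a else a' parses two ways
Ambiguous


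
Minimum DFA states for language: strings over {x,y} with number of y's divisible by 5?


Track (count of y) mod 5: states 0..4, accept at 0
Minimal DFA: 5 states


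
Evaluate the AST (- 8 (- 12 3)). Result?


Evaluate inner: (- 12 3) = 9
Evaluate root: (- 8 9) = -1
Result: -1


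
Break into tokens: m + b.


Scan left to right, longest-match per lexeme
Tokens: ID(m), OP(+), ID(b)


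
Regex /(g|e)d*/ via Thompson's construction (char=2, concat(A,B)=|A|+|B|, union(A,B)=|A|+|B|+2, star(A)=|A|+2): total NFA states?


Syntax tree has 3 char leaf(s), 1 union(s), 1 star(s)
chars contribute 3×2 = 6; each union adds +2; each star adds +2
Total: 6 + 2 + 2 = 10 states


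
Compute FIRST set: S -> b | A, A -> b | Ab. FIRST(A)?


Per alternative of A: FIRST(b) = {b}; FIRST(Ab) = {b}
FIRST(A) = {b}


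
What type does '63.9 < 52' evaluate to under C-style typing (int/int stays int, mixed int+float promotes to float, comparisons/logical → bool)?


Operand types: float < int
Rule: comparison yields bool
Result type: bool


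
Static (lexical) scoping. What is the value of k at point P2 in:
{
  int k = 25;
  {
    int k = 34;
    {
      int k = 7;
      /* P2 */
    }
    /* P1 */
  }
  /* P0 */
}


k declared in the same block as P2
k = 7


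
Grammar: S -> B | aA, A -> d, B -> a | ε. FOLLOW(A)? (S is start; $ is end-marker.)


$ ∈ FOLLOW(S). For each A -> αBβ: add FIRST(β)\{ε} to FOLLOW(B); if β nullable, add FOLLOW(A).
FOLLOW(A) = {$}


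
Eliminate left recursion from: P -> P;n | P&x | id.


Left-recursive alternatives: P;n, P&x; non-recursive: id
Introduce P': P -> idP', P' -> ;nP' | &xP' | ε


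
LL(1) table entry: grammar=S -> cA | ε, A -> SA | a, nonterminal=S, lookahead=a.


For [S, a]: ε is nullable and 'a' ∈ FOLLOW(S)
Entry: S -> ε


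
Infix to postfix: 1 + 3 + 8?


Left to right (same or higher precedence on left)
Postfix: 1 3 + 8 +


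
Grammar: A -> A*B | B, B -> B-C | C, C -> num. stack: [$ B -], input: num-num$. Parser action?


no handle; shift 'num'
Action: shift


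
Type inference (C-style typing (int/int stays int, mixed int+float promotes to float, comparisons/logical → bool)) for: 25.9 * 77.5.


Operand types: float * float
Rule: mixed int/float promotes to float; int/int stays int
Result type: float


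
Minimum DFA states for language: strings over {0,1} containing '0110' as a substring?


KMP-style automaton: 4 progress states + 1 absorbing accept = 5
Minimal DFA: 5 states


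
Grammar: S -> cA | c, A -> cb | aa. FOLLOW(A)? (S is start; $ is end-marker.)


$ ∈ FOLLOW(S). For each A -> αBβ: add FIRST(β)\{ε} to FOLLOW(B); if β nullable, add FOLLOW(A).
FOLLOW(A) = {$}


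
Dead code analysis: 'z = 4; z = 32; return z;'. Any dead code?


first assignment to z is overwritten before any read
Dead: 'z = 4'


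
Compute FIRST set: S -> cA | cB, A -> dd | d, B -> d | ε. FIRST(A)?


Per alternative of A: FIRST(dd) = {d}; FIRST(d) = {d}
FIRST(A) = {d}


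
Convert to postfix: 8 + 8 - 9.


Left to right (same or higher precedence on left)
Postfix: 8 8 + 9 -


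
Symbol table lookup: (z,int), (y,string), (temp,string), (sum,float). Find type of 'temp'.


Lookup 'temp' → type string


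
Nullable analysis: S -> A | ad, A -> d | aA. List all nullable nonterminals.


A nonterminal is nullable iff some alternative derives ε (directly, or every symbol in it is nullable)
Nullable: {}


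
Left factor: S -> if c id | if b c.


Common prefix: 'if'
Factored: S -> if S', S' -> c id | b c


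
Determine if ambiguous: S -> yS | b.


right-linear, alternatives start with distinct terminals 'y' vs 'b': unique leftmost derivation
Unambiguous


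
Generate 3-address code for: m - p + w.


Break into single-operator statements:
t1 = m - p
t2 = t1 + w


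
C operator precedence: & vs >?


'>' is relational (level 7); '&' is bitwise AND (level 5)
Higher level binds tighter
'>' has higher precedence than '&'


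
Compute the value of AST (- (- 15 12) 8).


Evaluate inner: (- 15 12) = 3
Evaluate root: (- 3 8) = -5
Result: -5


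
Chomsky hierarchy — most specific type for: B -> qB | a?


Right-linear: every RHS is a terminal or a terminal followed by one nonterminal
Classification: Type 3 (Regular)


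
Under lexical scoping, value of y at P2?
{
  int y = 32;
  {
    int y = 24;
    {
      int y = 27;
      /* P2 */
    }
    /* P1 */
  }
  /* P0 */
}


y declared in the same block as P2
y = 27


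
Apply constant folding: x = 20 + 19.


20 + 19 = 39 at compile time
Optimized: x = 39


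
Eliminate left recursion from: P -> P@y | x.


Left-recursive alternatives: P@y; non-recursive: x
Introduce P': P -> xP', P' -> @yP' | ε


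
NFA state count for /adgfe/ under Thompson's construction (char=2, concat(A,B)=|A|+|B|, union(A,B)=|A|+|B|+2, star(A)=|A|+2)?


Syntax tree has 5 char leaf(s), 0 union(s), 0 star(s)
chars contribute 5×2 = 10; each union adds +2; each star adds +2
Total: 10 + 0 + 0 = 10 states


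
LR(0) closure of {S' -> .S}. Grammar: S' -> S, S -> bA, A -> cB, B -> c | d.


Start: S' -> .S
For each item with dot before a nonterminal B, add B -> .γ for every B-production
Closure: [S' -> .S, S -> .bA]


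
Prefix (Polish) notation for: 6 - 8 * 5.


'*' binds tighter: tree is (- 6 (* 8 5))
Prefix: - 6 * 8 5


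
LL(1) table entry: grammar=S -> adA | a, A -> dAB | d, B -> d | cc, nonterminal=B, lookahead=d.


For [B, d]: 'd' ∈ FIRST(d)
Entry: B -> d


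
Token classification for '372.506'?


Pattern: digits with a decimal point
Type: FLOAT_LITERAL


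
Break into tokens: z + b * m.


Scan left to right, longest-match per lexeme
Tokens: ID(z), OP(+), ID(b), OP(*), ID(m)


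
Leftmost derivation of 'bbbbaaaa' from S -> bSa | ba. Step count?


Derivation: S => bSa => bbSaa => bbbSaaa => bbbbaaaa
Steps: 4


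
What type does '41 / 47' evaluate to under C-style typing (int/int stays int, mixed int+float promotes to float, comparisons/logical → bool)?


Operand types: int / int
Rule: mixed int/float promotes to float; int/int stays int
Result type: int


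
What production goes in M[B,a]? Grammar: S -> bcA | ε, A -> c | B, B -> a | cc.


For [B, a]: 'a' ∈ FIRST(a)
Entry: B -> a


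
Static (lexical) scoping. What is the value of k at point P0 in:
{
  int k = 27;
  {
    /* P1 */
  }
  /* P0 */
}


k declared in the same block as P0
k = 27


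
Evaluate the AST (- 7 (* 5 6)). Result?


Evaluate inner: (* 5 6) = 30
Evaluate root: (- 7 30) = -23
Result: -23


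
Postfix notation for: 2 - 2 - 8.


Left to right (same or higher precedence on left)
Postfix: 2 2 - 8 -


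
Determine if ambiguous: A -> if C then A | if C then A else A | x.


dangling else: 'if C then if C then x else x' parses two ways
Ambiguous


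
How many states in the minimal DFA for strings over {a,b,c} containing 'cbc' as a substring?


KMP-style automaton: 3 progress states + 1 absorbing accept = 4
Minimal DFA: 4 states


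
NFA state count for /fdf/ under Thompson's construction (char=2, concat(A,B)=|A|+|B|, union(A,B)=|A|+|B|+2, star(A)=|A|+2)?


Syntax tree has 3 char leaf(s), 0 union(s), 0 star(s)
chars contribute 3×2 = 6; each union adds +2; each star adds +2
Total: 6 + 0 + 0 = 6 states


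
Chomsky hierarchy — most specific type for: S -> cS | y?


Right-linear: every RHS is a terminal or a terminal followed by one nonterminal
Classification: Type 3 (Regular)


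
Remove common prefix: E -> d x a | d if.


Common prefix: 'd'
Factored: E -> d E', E' -> x a | if


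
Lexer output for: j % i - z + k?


Scan left to right, longest-match per lexeme
Tokens: ID(j), OP(%), ID(i), OP(-), ID(z), OP(+), ID(k)


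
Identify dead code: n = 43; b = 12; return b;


n is assigned but never read
Dead: 'n = 43'


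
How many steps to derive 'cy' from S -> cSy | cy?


Derivation: S => cy
Steps: 1


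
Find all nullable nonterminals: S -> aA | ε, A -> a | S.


A nonterminal is nullable iff some alternative derives ε (directly, or every symbol in it is nullable)
Nullable: {A, S}


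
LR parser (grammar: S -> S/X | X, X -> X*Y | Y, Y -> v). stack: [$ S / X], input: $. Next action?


handle 'S/X' on top; lookahead ∈ FOLLOW(S) = {/, $}
Action: reduce (S -> S/X)


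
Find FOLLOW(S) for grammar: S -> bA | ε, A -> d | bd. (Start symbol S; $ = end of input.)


$ ∈ FOLLOW(S). For each A -> αBβ: add FIRST(β)\{ε} to FOLLOW(B); if β nullable, add FOLLOW(A).
FOLLOW(S) = {$}


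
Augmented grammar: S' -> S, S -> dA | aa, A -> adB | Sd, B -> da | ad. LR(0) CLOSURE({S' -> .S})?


Start: S' -> .S
For each item with dot before a nonterminal B, add B -> .γ for every B-production
Closure: [S' -> .S, S -> .dA, S -> .aa]


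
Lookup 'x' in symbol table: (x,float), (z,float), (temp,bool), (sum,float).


Lookup 'x' → type float


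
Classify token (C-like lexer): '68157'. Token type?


Pattern: digits only
Type: INTEGER_LITERAL


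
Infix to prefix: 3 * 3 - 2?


left-to-right (same/higher precedence on left): tree is (- (* 3 3) 2)
Prefix: - * 3 3 2


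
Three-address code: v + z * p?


Break into single-operator statements:
t1 = z * p
t2 = v + t1


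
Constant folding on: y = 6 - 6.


6 - 6 = 0 at compile time
Optimized: y = 0


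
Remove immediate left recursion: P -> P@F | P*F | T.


Left-recursive alternatives: P@F, P*F; non-recursive: T
Introduce P': P -> TP', P' -> @FP' | *FP' | ε


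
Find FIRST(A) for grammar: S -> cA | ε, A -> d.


Per alternative of A: FIRST(d) = {d}
FIRST(A) = {d}


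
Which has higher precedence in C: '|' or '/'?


'/' is multiplicative (level 10); '|' is bitwise OR (level 3)
Higher level binds tighter
'/' has higher precedence than '|'


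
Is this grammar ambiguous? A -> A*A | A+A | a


'a*a+a' has two parse trees (no precedence encoded between * and +)
Ambiguous


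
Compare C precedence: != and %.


'%' is multiplicative (level 10); '!=' is equality (level 6)
Higher level binds tighter
'%' has higher precedence than '!='


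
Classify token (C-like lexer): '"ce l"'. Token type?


Pattern: double-quoted sequence
Type: STRING_LITERAL


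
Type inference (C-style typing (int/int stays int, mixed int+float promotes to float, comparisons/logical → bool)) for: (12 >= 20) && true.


Operand types: bool && bool
Rule: logical operators take bool operands and yield bool
Result type: bool


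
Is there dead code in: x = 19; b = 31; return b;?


x is assigned but never read
Dead: 'x = 19'


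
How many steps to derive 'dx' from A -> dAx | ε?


Derivation: A => dAx => dx
Steps: 2


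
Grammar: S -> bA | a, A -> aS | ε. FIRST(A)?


Per alternative of A: FIRST(aS) = {a}; FIRST(ε) = {ε}
FIRST(A) = {a, ε}


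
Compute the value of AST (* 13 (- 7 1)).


Evaluate inner: (- 7 1) = 6
Evaluate root: (* 13 6) = 78
Result: 78


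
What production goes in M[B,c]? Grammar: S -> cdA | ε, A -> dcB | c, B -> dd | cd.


For [B, c]: 'c' ∈ FIRST(cd)
Entry: B -> cd


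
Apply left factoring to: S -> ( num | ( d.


Common prefix: '('
Factored: S -> ( S', S' -> num | d


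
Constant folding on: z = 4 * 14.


4 * 14 = 56 at compile time
Optimized: z = 56


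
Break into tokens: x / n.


Scan left to right, longest-match per lexeme
Tokens: ID(x), OP(/), ID(n)


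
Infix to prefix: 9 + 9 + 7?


left-to-right (same/higher precedence on left): tree is (+ (+ 9 9) 7)
Prefix: + + 9 9 7


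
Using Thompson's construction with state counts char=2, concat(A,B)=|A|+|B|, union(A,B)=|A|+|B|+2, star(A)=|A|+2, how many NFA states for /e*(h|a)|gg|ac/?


Syntax tree has 7 char leaf(s), 3 union(s), 1 star(s)
chars contribute 7×2 = 14; each union adds +2; each star adds +2
Total: 14 + 6 + 2 = 22 states


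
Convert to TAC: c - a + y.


Break into single-operator statements:
t1 = c - a
t2 = t1 + y


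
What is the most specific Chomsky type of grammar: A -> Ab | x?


Left-linear: every RHS is a terminal or one nonterminal followed by a terminal
Classification: Type 3 (Regular)


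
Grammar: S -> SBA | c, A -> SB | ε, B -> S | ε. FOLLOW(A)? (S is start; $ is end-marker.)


$ ∈ FOLLOW(S). For each A -> αBβ: add FIRST(β)\{ε} to FOLLOW(B); if β nullable, add FOLLOW(A).
FOLLOW(A) = {$, c}


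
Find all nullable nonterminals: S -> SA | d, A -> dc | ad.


A nonterminal is nullable iff some alternative derives ε (directly, or every symbol in it is nullable)
Nullable: {}


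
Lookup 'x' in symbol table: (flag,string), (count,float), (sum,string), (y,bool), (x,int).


Lookup 'x' → type int


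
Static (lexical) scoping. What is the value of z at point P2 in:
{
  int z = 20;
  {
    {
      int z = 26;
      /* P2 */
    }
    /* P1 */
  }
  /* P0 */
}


z declared in the same block as P2
z = 26


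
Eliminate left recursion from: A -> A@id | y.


Left-recursive alternatives: A@id; non-recursive: y
Introduce A': A -> yA', A' -> @idA' | ε


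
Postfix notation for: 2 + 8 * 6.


* has higher precedence, evaluate 8*6 first
Postfix: 2 8 6 * +


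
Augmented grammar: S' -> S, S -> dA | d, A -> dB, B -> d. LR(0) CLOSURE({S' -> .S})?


Start: S' -> .S
For each item with dot before a nonterminal B, add B -> .γ for every B-production
Closure: [S' -> .S, S -> .dA, S -> .d]


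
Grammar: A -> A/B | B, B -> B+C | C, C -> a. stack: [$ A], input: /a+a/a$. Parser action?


shift '/' to continue A -> A/B
Action: shift


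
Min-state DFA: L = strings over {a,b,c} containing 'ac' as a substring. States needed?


KMP-style automaton: 2 progress states + 1 absorbing accept = 3
Minimal DFA: 3 states


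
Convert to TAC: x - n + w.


Break into single-operator statements:
t1 = x - n
t2 = t1 + w


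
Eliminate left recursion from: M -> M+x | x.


Left-recursive alternatives: M+x; non-recursive: x
Introduce M': M -> xM', M' -> +xM' | ε


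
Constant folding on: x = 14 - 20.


14 - 20 = -6 at compile time
Optimized: x = -6


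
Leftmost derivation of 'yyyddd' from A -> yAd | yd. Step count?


Derivation: A => yAd => yyAdd => yyyddd
Steps: 3


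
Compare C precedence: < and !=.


'<' is relational (level 7); '!=' is equality (level 6)
Higher level binds tighter
'<' has higher precedence than '!='


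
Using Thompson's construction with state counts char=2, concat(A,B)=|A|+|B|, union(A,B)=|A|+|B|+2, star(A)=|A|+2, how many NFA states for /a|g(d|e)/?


Syntax tree has 4 char leaf(s), 2 union(s), 0 star(s)
chars contribute 4×2 = 8; each union adds +2; each star adds +2
Total: 8 + 4 + 0 = 12 states


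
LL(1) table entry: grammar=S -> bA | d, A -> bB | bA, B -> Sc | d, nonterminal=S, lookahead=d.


For [S, d]: 'd' ∈ FIRST(d)
Entry: S -> d


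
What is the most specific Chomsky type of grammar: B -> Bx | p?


Left-linear: every RHS is a terminal or one nonterminal followed by a terminal
Classification: Type 3 (Regular)


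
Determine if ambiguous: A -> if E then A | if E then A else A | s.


dangling else: 'if E then if E then s else s' parses two ways
Ambiguous


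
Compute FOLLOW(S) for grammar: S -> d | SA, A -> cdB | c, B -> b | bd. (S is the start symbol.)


$ ∈ FOLLOW(S). For each A -> αBβ: add FIRST(β)\{ε} to FOLLOW(B); if β nullable, add FOLLOW(A).
FOLLOW(S) = {$, c}


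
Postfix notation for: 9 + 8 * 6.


* has higher precedence, evaluate 8*6 first
Postfix: 9 8 6 * +


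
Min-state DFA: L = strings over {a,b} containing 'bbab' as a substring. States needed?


KMP-style automaton: 4 progress states + 1 absorbing accept = 5
Minimal DFA: 5 states


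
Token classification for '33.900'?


Pattern: digits with a decimal point
Type: FLOAT_LITERAL


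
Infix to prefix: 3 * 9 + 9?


left-to-right (same/higher precedence on left): tree is (+ (* 3 9) 9)
Prefix: + * 3 9 9


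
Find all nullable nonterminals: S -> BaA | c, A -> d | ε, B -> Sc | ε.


A nonterminal is nullable iff some alternative derives ε (directly, or every symbol in it is nullable)
Nullable: {A, B}


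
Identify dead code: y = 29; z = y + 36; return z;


y is read by z's definition; z is returned
No dead code


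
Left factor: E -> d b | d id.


Common prefix: 'd'
Factored: E -> d E', E' -> b | id


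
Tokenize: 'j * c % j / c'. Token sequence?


Scan left to right, longest-match per lexeme
Tokens: ID(j), OP(*), ID(c), OP(%), ID(j), OP(/), ID(c)


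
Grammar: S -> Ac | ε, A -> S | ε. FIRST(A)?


Per alternative of A: FIRST(S) = {c, ε}; FIRST(ε) = {ε}
FIRST(A) = {c, ε}


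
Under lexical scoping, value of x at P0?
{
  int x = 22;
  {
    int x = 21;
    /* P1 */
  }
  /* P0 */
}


x declared in the same block as P0
x = 22


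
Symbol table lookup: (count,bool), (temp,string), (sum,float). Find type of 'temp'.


Lookup 'temp' → type string


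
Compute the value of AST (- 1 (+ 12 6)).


Evaluate inner: (+ 12 6) = 18
Evaluate root: (- 1 18) = -17
Result: -17


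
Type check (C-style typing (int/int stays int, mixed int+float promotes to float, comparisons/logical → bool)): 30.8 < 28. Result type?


Operand types: float < int
Rule: comparison yields bool
Result type: bool


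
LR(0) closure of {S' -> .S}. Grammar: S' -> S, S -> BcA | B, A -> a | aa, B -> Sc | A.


Start: S' -> .S
For each item with dot before a nonterminal B, add B -> .γ for every B-production
Closure: [S' -> .S, S -> .BcA, S -> .B, B -> .Sc, B -> .A, A -> .a, A -> .aa]


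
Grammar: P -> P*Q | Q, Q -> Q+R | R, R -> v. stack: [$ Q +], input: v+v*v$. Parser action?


no handle; shift 'v'
Action: shift


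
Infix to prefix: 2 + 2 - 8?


left-to-right (same/higher precedence on left): tree is (- (+ 2 2) 8)
Prefix: - + 2 2 8


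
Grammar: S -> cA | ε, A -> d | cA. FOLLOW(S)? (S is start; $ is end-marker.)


$ ∈ FOLLOW(S). For each A -> αBβ: add FIRST(β)\{ε} to FOLLOW(B); if β nullable, add FOLLOW(A).
FOLLOW(S) = {$}


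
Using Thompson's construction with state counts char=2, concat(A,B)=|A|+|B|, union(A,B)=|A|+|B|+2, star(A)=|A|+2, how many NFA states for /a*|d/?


Syntax tree has 2 char leaf(s), 1 union(s), 1 star(s)
chars contribute 2×2 = 4; each union adds +2; each star adds +2
Total: 4 + 2 + 2 = 8 states


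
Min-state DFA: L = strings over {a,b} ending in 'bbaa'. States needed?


Track the longest suffix of input matching a prefix of 'bbaa': 5 classes (prefixes of length 0..4)
Minimal DFA: 5 states


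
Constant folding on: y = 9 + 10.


9 + 10 = 19 at compile time
Optimized: y = 19


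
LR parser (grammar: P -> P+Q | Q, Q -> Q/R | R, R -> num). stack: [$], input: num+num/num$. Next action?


no handle on stack; shift 'num'
Action: shift


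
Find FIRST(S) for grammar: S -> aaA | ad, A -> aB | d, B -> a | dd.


Per alternative of S: FIRST(aaA) = {a}; FIRST(ad) = {a}
FIRST(S) = {a}


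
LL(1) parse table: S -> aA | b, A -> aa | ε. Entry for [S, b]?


For [S, b]: 'b' ∈ FIRST(b)
Entry: S -> b


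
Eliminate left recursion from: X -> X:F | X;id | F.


Left-recursive alternatives: X:F, X;id; non-recursive: F
Introduce X': X -> FX', X' -> :FX' | ;idX' | ε


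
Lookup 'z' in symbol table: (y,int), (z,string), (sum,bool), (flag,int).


Lookup 'z' → type string


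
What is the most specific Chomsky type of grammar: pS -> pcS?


LHS has context (more than one symbol) and |LHS| ≤ |RHS|
Classification: Type 1 (Context-Sensitive)


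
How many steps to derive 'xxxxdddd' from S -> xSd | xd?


Derivation: S => xSd => xxSdd => xxxSddd => xxxxdddd
Steps: 4


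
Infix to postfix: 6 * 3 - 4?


Left to right (same or higher precedence on left)
Postfix: 6 3 * 4 -


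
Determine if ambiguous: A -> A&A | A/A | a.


'a&a/a' has two parse trees (no precedence encoded between & and /)
Ambiguous


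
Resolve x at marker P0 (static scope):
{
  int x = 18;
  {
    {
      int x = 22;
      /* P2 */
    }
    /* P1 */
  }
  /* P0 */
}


x declared in the same block as P0
x = 18


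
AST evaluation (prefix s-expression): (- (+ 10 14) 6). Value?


Evaluate inner: (+ 10 14) = 24
Evaluate root: (- 24 6) = 18
Result: 18


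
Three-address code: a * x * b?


Break into single-operator statements:
t1 = a * x
t2 = t1 * b


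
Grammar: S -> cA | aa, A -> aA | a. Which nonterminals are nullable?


A nonterminal is nullable iff some alternative derives ε (directly, or every symbol in it is nullable)
Nullable: {}


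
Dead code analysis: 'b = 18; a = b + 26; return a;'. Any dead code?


b is read by a's definition; a is returned
No dead code


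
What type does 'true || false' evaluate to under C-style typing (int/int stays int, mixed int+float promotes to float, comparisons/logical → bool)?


Operand types: bool || bool
Rule: logical operators take bool operands and yield bool
Result type: bool


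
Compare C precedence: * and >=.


'*' is multiplicative (level 10); '>=' is relational (level 7)
Higher level binds tighter
'*' has higher precedence than '>='


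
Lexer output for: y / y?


Scan left to right, longest-match per lexeme
Tokens: ID(y), OP(/), ID(y)


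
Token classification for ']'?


Pattern: delimiter/punctuation
Type: PUNCTUATION


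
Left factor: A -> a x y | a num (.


Common prefix: 'a'
Factored: A -> a A', A' -> x y | num (


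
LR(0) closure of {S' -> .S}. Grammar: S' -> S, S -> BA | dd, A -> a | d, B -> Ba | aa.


Start: S' -> .S
For each item with dot before a nonterminal B, add B -> .γ for every B-production
Closure: [S' -> .S, S -> .BA, S -> .dd, B -> .Ba, B -> .aa]


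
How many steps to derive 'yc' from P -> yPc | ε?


Derivation: P => yPc => yc
Steps: 2


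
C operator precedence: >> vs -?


'-' is additive (level 9); '>>' is shift (level 8)
Higher level binds tighter
'-' has higher precedence than '>>'


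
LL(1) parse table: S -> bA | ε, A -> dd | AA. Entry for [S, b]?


For [S, b]: 'b' ∈ FIRST(bA)
Entry: S -> bA


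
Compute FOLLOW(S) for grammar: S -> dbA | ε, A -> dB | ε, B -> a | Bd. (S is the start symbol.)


$ ∈ FOLLOW(S). For each A -> αBβ: add FIRST(β)\{ε} to FOLLOW(B); if β nullable, add FOLLOW(A).
FOLLOW(S) = {$}


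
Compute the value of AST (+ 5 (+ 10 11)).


Evaluate inner: (+ 10 11) = 21
Evaluate root: (+ 5 21) = 26
Result: 26


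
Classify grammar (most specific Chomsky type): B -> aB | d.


Right-linear: every RHS is a terminal or a terminal followed by one nonterminal
Classification: Type 3 (Regular)


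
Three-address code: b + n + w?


Break into single-operator statements:
t1 = b + n
t2 = t1 + w


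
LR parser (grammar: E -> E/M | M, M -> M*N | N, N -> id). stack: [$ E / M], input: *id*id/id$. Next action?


'*' can extend M; shift to build M -> M*N
Action: shift


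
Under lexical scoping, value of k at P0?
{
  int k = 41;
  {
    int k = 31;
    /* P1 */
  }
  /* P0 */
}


k declared in the same block as P0
k = 41


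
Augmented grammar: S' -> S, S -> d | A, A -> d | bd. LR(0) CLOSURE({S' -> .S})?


Start: S' -> .S
For each item with dot before a nonterminal B, add B -> .γ for every B-production
Closure: [S' -> .S, S -> .d, S -> .A, A -> .d, A -> .bd]


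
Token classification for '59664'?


Pattern: digits only
Type: INTEGER_LITERAL


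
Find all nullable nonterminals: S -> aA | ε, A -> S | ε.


A nonterminal is nullable iff some alternative derives ε (directly, or every symbol in it is nullable)
Nullable: {A, S}


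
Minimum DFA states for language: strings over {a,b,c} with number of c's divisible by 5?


Track (count of c) mod 5: states 0..4, accept at 0
Minimal DFA: 5 states


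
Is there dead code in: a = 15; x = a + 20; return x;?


a is read by x's definition; x is returned
No dead code


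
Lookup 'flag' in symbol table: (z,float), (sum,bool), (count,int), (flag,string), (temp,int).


Lookup 'flag' → type string


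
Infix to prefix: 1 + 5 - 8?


left-to-right (same/higher precedence on left): tree is (- (+ 1 5) 8)
Prefix: - + 1 5 8


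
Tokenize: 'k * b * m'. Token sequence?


Scan left to right, longest-match per lexeme
Tokens: ID(k), OP(*), ID(b), OP(*), ID(m)


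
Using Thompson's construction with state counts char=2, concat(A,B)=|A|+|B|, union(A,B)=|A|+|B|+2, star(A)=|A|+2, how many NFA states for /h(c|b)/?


Syntax tree has 3 char leaf(s), 1 union(s), 0 star(s)
chars contribute 3×2 = 6; each union adds +2; each star adds +2
Total: 6 + 2 + 0 = 8 states


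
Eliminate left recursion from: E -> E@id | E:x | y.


Left-recursive alternatives: E@id, E:x; non-recursive: y
Introduce E': E -> yE', E' -> @idE' | :xE' | ε


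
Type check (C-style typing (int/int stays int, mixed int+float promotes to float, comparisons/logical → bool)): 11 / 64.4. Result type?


Operand types: int / float
Rule: mixed int/float promotes to float; int/int stays int
Result type: float


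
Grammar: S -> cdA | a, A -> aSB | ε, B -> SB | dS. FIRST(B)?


Per alternative of B: FIRST(SB) = {a, c}; FIRST(dS) = {d}
FIRST(B) = {a, c, d}


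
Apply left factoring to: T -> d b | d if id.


Common prefix: 'd'
Factored: T -> d T', T' -> b | if id


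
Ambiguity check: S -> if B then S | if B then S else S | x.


dangling else: 'if B then if B then x else x' parses two ways
Ambiguous


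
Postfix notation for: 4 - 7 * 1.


* has higher precedence, evaluate 7*1 first
Postfix: 4 7 1 * -


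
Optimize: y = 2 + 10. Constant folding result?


2 + 10 = 12 at compile time
Optimized: y = 12


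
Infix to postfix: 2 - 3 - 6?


Left to right (same or higher precedence on left)
Postfix: 2 3 - 6 -


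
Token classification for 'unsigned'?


Pattern: reserved word
Type: KEYWORD


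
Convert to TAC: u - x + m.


Break into single-operator statements:
t1 = u - x
t2 = t1 + m


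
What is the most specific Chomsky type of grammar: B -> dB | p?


Right-linear: every RHS is a terminal or a terminal followed by one nonterminal
Classification: Type 3 (Regular)


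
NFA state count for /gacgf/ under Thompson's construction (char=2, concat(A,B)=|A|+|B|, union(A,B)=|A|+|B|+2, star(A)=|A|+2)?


Syntax tree has 5 char leaf(s), 0 union(s), 0 star(s)
chars contribute 5×2 = 10; each union adds +2; each star adds +2
Total: 10 + 0 + 0 = 10 states


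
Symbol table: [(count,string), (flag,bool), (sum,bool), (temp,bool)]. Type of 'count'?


Lookup 'count' → type string


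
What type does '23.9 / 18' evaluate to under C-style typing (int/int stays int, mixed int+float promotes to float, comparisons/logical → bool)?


Operand types: float / int
Rule: mixed int/float promotes to float; int/int stays int
Result type: float


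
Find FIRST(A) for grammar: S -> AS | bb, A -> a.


Per alternative of A: FIRST(a) = {a}
FIRST(A) = {a}


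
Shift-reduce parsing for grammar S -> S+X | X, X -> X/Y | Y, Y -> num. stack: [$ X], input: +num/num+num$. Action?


lookahead ∉ {/} so X won't extend; reduce S -> X
Action: reduce (S -> X)


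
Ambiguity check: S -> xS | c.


right-linear, alternatives start with distinct terminals 'x' vs 'c': unique leftmost derivation
Unambiguous


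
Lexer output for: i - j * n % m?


Scan left to right, longest-match per lexeme
Tokens: ID(i), OP(-), ID(j), OP(*), ID(n), OP(%), ID(m)


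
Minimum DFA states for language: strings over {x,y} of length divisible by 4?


Track length mod 4: states 0..3, accept at 0
Minimal DFA: 4 states
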